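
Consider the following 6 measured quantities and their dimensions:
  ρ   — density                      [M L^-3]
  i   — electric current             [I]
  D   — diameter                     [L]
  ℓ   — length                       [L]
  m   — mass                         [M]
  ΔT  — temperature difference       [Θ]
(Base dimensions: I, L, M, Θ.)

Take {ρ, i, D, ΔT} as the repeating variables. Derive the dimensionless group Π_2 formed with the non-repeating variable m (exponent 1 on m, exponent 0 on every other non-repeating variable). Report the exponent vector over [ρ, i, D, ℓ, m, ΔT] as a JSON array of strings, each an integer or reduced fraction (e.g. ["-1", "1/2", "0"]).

["-1", "0", "-3", "0", "1", "0"]

Write exponents as rows I,L,M,Θ / cols ρ,i,D,ℓ,m,ΔT:
  I: [ 0  1  0  0  0  0]
  L: [-3  0  1  1  0  0]
  M: [ 1  0  0  0  1  0]
  Θ: [ 0  0  0  0  0  1]
RREF → pivots at {ρ,i,D,ΔT} ⇒ r = 4
Pivot set = {ρ,i,D,ΔT}, free = {ℓ,m}
RREF:
  r0: [   1    0    0    0    1    0]
  r1: [   0    1    0    0    0    0]
  r2: [   0    0    1    1    3    0]
  r3: [   0    0    0    0    0    1]
Fix exponent of m at 1, ℓ at 0; solve each RREF row for its pivot's exponent:
  r0: exp(ρ) + (1)·1 = 0 ⇒ exp(ρ) = -1
  r1: exp(i) + (0)·1 = 0 ⇒ exp(i) = 0
  r2: exp(D) + (3)·1 = 0 ⇒ exp(D) = -3
  r3: exp(ΔT) + (0)·1 = 0 ⇒ exp(ΔT) = 0
Π_2 = ρ^-1 · D^-3 · m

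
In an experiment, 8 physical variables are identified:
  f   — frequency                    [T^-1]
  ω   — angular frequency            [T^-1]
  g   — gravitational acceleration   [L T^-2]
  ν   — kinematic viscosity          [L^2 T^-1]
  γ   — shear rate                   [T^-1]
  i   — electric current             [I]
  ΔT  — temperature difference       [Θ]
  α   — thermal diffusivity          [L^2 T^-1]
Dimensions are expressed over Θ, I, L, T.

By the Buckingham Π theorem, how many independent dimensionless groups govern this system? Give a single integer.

Dimensional matrix (Θ×I×L×T by f×ω×g×ν×γ×i×ΔT×α):
  Θ: [ 0  0  0  0  0  0  1  0]
  I: [ 0  0  0  0  0  1  0  0]
  L: [ 0  0  1  2  0  0  0  2]
  T: [-1 -1 -2 -1 -1  0  0 -1]
Row reduction gives pivot columns f,g,i,ΔT; rank = 4
Π count = n − r = 8 − 4 = 4

4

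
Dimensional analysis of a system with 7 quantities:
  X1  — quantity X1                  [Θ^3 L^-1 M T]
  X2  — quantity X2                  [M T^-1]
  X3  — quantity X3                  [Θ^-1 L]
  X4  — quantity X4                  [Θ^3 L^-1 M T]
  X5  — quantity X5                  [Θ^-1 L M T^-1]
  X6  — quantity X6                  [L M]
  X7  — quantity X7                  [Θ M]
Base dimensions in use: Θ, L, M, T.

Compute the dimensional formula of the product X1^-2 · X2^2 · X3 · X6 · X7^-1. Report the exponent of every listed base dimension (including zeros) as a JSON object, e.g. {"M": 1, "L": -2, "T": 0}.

{"Θ": -8, "L": 4, "M": 0, "T": -4}

Write exponents as rows Θ,L,M,T / cols X1,X2,X3,X4,X5,X6,X7:
  Θ: [ 3  0 -1  3 -1  0  1]
  L: [-1  0  1 -1  1  1  0]
  M: [ 1  1  0  1  1  1  1]
  T: [ 1 -1  0  1 -1  0  0]
  [Θ]: (-2)·3+(2)·0+(1)·-1+(1)·0+(-1)·1 = -8
  [L]: (-2)·-1+(2)·0+(1)·1+(1)·1+(-1)·0 = 4
  [M]: (-2)·1+(2)·1+(1)·0+(1)·1+(-1)·1 = 0
  [T]: (-2)·1+(2)·-1+(1)·0+(1)·0+(-1)·0 = -4
⇒ Θ^-8 L^4 T^-4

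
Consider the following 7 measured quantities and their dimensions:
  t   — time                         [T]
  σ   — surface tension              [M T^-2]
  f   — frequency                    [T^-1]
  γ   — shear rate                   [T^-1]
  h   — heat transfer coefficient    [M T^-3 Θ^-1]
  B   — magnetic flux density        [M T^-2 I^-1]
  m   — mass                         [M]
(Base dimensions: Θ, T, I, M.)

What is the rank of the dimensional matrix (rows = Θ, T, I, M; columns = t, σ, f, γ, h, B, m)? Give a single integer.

Write exponents as rows Θ,T,I,M / cols t,σ,f,γ,h,B,m:
  Θ: [ 0  0  0  0 -1  0  0]
  T: [ 1 -2 -1 -1 -3 -2  0]
  I: [ 0  0  0  0  0 -1  0]
  M: [ 0  1  0  0  1  1  1]
Echelon form has 4 nonzero rows (pivots: t,σ,h,B)

4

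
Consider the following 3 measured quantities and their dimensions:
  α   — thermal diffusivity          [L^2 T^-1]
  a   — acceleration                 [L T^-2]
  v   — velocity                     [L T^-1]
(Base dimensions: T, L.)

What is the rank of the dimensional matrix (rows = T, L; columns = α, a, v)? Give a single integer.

Exponent matrix [T,L] × [α,a,v]:
  T: [-1 -2 -1]
  L: [ 2  1  1]
RREF → pivots at {α,a} ⇒ r = 2

2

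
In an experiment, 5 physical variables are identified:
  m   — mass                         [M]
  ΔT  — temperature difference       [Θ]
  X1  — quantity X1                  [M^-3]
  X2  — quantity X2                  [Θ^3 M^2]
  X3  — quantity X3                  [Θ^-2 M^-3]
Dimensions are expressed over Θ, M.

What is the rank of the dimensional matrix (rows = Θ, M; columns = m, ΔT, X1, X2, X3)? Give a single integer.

2

Dimensional matrix (Θ×M by m×ΔT×X1×X2×X3):
  Θ: [ 0  1  0  3 -2]
  M: [ 1  0 -3  2 -3]
Row reduction gives pivot columns m,ΔT; rank = 2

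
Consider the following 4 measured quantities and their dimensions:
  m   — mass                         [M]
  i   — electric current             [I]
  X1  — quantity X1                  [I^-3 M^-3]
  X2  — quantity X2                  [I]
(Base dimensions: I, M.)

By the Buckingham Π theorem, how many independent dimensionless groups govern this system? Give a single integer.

2

Dimensional matrix (I×M by m×i×X1×X2):
  I: [ 0  1 -3  1]
  M: [ 1  0 -3  0]
Row reduction gives pivot columns m,i; rank = 2
n=4, r=2 ⇒ 2 dimensionless groups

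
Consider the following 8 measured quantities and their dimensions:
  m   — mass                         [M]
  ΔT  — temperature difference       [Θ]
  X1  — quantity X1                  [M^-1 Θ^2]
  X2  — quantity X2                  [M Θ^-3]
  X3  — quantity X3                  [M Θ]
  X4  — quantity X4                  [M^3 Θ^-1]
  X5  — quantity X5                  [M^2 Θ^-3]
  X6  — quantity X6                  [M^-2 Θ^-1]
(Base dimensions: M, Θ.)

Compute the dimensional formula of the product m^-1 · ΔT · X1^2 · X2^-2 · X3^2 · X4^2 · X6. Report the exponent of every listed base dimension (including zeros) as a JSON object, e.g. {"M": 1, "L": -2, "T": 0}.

{"M": 1, "Θ": 10}

Write exponents as rows M,Θ / cols m,ΔT,X1,X2,X3,X4,X5,X6:
  M: [ 1  0 -1  1  1  3  2 -2]
  Θ: [ 0  1  2 -3  1 -1 -3 -1]
  [M]: (-1)·1+(1)·0+(2)·-1+(-2)·1+(2)·1+(2)·3+(1)·-2 = 1
  [Θ]: (-1)·0+(1)·1+(2)·2+(-2)·-3+(2)·1+(2)·-1+(1)·-1 = 10
⇒ M Θ^10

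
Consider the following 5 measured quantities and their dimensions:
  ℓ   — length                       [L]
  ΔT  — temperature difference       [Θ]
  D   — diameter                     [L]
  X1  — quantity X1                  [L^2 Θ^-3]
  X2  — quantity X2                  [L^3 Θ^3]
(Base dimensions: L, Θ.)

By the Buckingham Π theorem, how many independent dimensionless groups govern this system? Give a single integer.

3

Write exponents as rows L,Θ / cols ℓ,ΔT,D,X1,X2:
  L: [ 1  0  1  2  3]
  Θ: [ 0  1  0 -3  3]
Echelon form has 2 nonzero rows (pivots: ℓ,ΔT)
n=5, r=2 ⇒ 3 dimensionless groups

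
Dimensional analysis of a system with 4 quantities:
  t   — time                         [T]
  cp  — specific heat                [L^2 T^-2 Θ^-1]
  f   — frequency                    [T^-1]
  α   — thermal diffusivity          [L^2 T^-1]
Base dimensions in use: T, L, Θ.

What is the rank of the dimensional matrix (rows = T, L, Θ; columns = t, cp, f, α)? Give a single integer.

3

Exponent matrix [T,L,Θ] × [t,cp,f,α]:
  T: [ 1 -2 -1 -1]
  L: [ 0  2  0  2]
  Θ: [ 0 -1  0  0]
RREF → pivots at {t,cp,α} ⇒ r = 3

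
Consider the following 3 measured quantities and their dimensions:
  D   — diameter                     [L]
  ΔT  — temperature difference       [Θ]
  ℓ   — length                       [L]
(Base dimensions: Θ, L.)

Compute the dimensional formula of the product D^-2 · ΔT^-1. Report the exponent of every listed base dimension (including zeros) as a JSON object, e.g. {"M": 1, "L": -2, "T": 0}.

{"Θ": -1, "L": -2}

Write exponents as rows Θ,L / cols D,ΔT,ℓ:
  Θ: [ 0  1  0]
  L: [ 1  0  1]
  [Θ]: (-2)·0+(-1)·1 = -1
  [L]: (-2)·1+(-1)·0 = -2
⇒ Θ^-1 L^-2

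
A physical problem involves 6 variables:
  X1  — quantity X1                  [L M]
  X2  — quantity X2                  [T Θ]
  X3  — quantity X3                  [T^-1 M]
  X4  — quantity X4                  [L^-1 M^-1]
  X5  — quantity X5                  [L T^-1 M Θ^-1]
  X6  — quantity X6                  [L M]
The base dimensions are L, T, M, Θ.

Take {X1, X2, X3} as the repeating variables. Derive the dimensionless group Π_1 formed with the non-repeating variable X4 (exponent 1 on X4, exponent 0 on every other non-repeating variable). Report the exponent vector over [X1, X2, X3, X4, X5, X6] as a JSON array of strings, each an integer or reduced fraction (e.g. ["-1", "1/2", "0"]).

Write exponents as rows L,T,M,Θ / cols X1,X2,X3,X4,X5,X6:
  L: [ 1  0  0 -1  1  1]
  T: [ 0  1 -1  0 -1  0]
  M: [ 1  0  1 -1  1  1]
  Θ: [ 0  1  0  0 -1  0]
Row reduction gives pivot columns X1,X2,X3; rank = 3
Repeat: X1,X2,X3; free: X4,X5,X6
RREF:
  r0: [   1    0    0   -1    1    1]
  r1: [   0    1    0    0   -1    0]
  r2: [   0    0    1    0    0    0]
  r3: [   0    0    0    0    0    0]
Fix exponent of X4 at 1, X5 at 0, X6 at 0; solve each RREF row for its pivot's exponent:
  r0: exp(X1) + (-1)·1 = 0 ⇒ exp(X1) = 1
  r1: exp(X2) + (0)·1 = 0 ⇒ exp(X2) = 0
  r2: exp(X3) + (0)·1 = 0 ⇒ exp(X3) = 0
Π_1 = X1 · X4

["1", "0", "0", "1", "0", "0"]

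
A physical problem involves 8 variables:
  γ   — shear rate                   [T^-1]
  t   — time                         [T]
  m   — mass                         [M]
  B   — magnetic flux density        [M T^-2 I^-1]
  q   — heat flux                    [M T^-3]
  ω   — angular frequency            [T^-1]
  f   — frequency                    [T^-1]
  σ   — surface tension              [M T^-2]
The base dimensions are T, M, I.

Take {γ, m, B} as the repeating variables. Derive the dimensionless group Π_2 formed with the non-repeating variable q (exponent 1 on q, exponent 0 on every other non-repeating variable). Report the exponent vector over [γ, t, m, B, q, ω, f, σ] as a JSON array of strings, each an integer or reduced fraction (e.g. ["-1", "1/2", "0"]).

["-3", "0", "-1", "0", "1", "0", "0", "0"]

Write exponents as rows T,M,I / cols γ,t,m,B,q,ω,f,σ:
  T: [-1  1  0 -2 -3 -1 -1 -2]
  M: [ 0  0  1  1  1  0  0  1]
  I: [ 0  0  0 -1  0  0  0  0]
RREF → pivots at {γ,m,B} ⇒ r = 3
Pivot set = {γ,m,B}, free = {t,q,ω,f,σ}
RREF:
  r0: [   1   -1    0    0    3    1    1    2]
  r1: [   0    0    1    0    1    0    0    1]
  r2: [   0    0    0    1    0    0    0    0]
Fix exponent of q at 1, t at 0, ω at 0, f at 0, σ at 0; solve each RREF row for its pivot's exponent:
  r0: exp(γ) + (3)·1 = 0 ⇒ exp(γ) = -3
  r1: exp(m) + (1)·1 = 0 ⇒ exp(m) = -1
  r2: exp(B) + (0)·1 = 0 ⇒ exp(B) = 0
Π_2 = γ^-3 · m^-1 · q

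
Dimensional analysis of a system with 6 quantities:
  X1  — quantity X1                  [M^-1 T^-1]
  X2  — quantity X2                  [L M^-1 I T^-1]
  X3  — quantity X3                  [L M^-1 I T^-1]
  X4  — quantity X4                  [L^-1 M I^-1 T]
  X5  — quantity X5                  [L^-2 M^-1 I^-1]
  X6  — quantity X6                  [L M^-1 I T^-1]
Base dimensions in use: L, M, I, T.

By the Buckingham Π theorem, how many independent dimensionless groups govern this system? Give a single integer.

3

Dimensional matrix (L×M×I×T by X1×X2×X3×X4×X5×X6):
  L: [ 0  1  1 -1 -2  1]
  M: [-1 -1 -1  1 -1 -1]
  I: [ 0  1  1 -1 -1  1]
  T: [-1 -1 -1  1  0 -1]
Row reduction gives pivot columns X1,X2,X5; rank = 3
n=6, r=3 ⇒ 3 dimensionless groups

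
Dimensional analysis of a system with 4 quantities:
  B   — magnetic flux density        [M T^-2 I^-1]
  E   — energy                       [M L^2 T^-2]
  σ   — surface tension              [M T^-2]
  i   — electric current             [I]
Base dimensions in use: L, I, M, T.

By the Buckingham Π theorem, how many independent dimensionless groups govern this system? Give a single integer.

Write exponents as rows L,I,M,T / cols B,E,σ,i:
  L: [ 0  2  0  0]
  I: [-1  0  0  1]
  M: [ 1  1  1  0]
  T: [-2 -2 -2  0]
Echelon form has 3 nonzero rows (pivots: B,E,σ)
n=4, r=3 ⇒ 1 dimensionless group

1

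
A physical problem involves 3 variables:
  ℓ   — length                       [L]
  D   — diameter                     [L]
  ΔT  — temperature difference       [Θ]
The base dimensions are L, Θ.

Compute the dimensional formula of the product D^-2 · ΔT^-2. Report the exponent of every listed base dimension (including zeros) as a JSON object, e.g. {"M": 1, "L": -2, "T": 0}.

Exponent matrix [L,Θ] × [ℓ,D,ΔT]:
  L: [ 1  1  0]
  Θ: [ 0  0  1]
  [L]: (-2)·1+(-2)·0 = -2
  [Θ]: (-2)·0+(-2)·1 = -2
⇒ L^-2 Θ^-2

{"L": -2, "Θ": -2}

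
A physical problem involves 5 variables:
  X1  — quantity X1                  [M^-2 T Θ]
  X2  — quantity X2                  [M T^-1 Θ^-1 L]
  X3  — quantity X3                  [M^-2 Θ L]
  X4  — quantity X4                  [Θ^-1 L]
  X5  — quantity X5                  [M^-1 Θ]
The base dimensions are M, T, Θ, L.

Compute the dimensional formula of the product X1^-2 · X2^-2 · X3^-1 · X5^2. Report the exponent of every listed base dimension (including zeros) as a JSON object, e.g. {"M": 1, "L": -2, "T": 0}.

Write exponents as rows M,T,Θ,L / cols X1,X2,X3,X4,X5:
  M: [-2  1 -2  0 -1]
  T: [ 1 -1  0  0  0]
  Θ: [ 1 -1  1 -1  1]
  L: [ 0  1  1  1  0]
  [M]: (-2)·-2+(-2)·1+(-1)·-2+(2)·-1 = 2
  [T]: (-2)·1+(-2)·-1+(-1)·0+(2)·0 = 0
  [Θ]: (-2)·1+(-2)·-1+(-1)·1+(2)·1 = 1
  [L]: (-2)·0+(-2)·1+(-1)·1+(2)·0 = -3
⇒ M^2 Θ L^-3

{"M": 2, "T": 0, "Θ": 1, "L": -3}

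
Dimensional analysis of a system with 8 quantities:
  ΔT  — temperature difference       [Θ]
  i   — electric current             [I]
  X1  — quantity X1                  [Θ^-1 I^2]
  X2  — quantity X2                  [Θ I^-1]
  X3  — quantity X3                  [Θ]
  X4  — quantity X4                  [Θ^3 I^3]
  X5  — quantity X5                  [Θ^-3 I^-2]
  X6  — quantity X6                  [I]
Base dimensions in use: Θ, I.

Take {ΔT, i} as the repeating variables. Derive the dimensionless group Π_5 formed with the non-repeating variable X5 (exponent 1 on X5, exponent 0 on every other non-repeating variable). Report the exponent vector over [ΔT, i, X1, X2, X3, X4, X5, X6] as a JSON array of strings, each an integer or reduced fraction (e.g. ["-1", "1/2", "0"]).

["3", "2", "0", "0", "0", "0", "1", "0"]

Exponent matrix [Θ,I] × [ΔT,i,X1,X2,X3,X4,X5,X6]:
  Θ: [ 1  0 -1  1  1  3 -3  0]
  I: [ 0  1  2 -1  0  3 -2  1]
Echelon form has 2 nonzero rows (pivots: ΔT,i)
Pivot set = {ΔT,i}, free = {X1,X2,X3,X4,X5,X6}
RREF:
  r0: [   1    0   -1    1    1    3   -3    0]
  r1: [   0    1    2   -1    0    3   -2    1]
Fix exponent of X5 at 1, X1 at 0, X2 at 0, X3 at 0, X4 at 0, X6 at 0; solve each RREF row for its pivot's exponent:
  r0: exp(ΔT) + (-3)·1 = 0 ⇒ exp(ΔT) = 3
  r1: exp(i) + (-2)·1 = 0 ⇒ exp(i) = 2
Π_5 = ΔT^3 · i^2 · X5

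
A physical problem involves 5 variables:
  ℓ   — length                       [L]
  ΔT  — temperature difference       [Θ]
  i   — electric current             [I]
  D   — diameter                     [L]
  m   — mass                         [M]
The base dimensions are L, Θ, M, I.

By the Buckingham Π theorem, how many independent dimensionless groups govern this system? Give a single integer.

1

Write exponents as rows L,Θ,M,I / cols ℓ,ΔT,i,D,m:
  L: [ 1  0  0  1  0]
  Θ: [ 0  1  0  0  0]
  M: [ 0  0  0  0  1]
  I: [ 0  0  1  0  0]
RREF → pivots at {ℓ,ΔT,i,m} ⇒ r = 4
Π count = n − r = 5 − 4 = 1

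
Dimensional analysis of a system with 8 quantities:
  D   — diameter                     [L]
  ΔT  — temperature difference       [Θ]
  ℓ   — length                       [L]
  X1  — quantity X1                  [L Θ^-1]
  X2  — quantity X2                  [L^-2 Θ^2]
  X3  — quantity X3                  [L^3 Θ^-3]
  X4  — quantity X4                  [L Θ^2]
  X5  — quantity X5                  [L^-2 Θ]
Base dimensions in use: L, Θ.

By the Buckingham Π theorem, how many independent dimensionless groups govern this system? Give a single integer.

6

Write exponents as rows L,Θ / cols D,ΔT,ℓ,X1,X2,X3,X4,X5:
  L: [ 1  0  1  1 -2  3  1 -2]
  Θ: [ 0  1  0 -1  2 -3  2  1]
Row reduction gives pivot columns D,ΔT; rank = 2
8 vars − rank 2 = 6 Π groups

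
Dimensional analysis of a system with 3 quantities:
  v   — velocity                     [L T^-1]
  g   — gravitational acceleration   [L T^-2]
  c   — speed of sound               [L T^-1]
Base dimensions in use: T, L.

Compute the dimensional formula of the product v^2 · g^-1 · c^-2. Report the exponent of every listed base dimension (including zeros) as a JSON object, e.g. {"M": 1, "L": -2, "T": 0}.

Write exponents as rows T,L / cols v,g,c:
  T: [-1 -2 -1]
  L: [ 1  1  1]
  [T]: (2)·-1+(-1)·-2+(-2)·-1 = 2
  [L]: (2)·1+(-1)·1+(-2)·1 = -1
⇒ T^2 L^-1

{"T": 2, "L": -1}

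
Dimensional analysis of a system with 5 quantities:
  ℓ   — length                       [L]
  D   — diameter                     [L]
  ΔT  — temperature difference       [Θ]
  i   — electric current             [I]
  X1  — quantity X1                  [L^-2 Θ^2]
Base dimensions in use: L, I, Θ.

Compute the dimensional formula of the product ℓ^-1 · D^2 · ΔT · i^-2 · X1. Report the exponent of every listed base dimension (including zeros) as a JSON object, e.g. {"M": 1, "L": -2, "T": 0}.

Exponent matrix [L,I,Θ] × [ℓ,D,ΔT,i,X1]:
  L: [ 1  1  0  0 -2]
  I: [ 0  0  0  1  0]
  Θ: [ 0  0  1  0  2]
  [L]: (-1)·1+(2)·1+(1)·0+(-2)·0+(1)·-2 = -1
  [I]: (-1)·0+(2)·0+(1)·0+(-2)·1+(1)·0 = -2
  [Θ]: (-1)·0+(2)·0+(1)·1+(-2)·0+(1)·2 = 3
⇒ L^-1 I^-2 Θ^3

{"L": -1, "I": -2, "Θ": 3}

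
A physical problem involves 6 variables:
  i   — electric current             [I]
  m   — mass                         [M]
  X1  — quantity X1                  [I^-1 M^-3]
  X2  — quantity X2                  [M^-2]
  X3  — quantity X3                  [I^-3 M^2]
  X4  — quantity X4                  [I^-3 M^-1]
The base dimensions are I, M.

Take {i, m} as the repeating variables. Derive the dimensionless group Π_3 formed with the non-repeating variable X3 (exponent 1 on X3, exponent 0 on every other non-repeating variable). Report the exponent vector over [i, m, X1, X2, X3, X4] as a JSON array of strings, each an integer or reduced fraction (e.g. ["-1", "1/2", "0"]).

["3", "-2", "0", "0", "1", "0"]

Dimensional matrix (I×M by i×m×X1×X2×X3×X4):
  I: [ 1  0 -1  0 -3 -3]
  M: [ 0  1 -3 -2  2 -1]
Echelon form has 2 nonzero rows (pivots: i,m)
Repeat: i,m; free: X1,X2,X3,X4
RREF:
  r0: [   1    0   -1    0   -3   -3]
  r1: [   0    1   -3   -2    2   -1]
Fix exponent of X3 at 1, X1 at 0, X2 at 0, X4 at 0; solve each RREF row for its pivot's exponent:
  r0: exp(i) + (-3)·1 = 0 ⇒ exp(i) = 3
  r1: exp(m) + (2)·1 = 0 ⇒ exp(m) = -2
Π_3 = i^3 · m^-2 · X3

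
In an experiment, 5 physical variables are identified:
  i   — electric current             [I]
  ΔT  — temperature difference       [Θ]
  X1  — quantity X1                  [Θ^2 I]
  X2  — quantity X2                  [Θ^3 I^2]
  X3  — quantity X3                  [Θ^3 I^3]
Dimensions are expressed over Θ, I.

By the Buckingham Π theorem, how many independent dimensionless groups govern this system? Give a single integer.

Exponent matrix [Θ,I] × [i,ΔT,X1,X2,X3]:
  Θ: [ 0  1  2  3  3]
  I: [ 1  0  1  2  3]
Row reduction gives pivot columns i,ΔT; rank = 2
Π count = n − r = 5 − 2 = 3

3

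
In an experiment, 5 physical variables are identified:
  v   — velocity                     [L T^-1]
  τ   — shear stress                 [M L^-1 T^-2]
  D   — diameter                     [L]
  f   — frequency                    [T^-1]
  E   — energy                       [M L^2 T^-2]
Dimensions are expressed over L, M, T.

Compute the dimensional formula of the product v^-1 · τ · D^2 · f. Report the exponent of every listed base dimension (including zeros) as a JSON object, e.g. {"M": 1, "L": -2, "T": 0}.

{"L": 0, "M": 1, "T": -2}

Write exponents as rows L,M,T / cols v,τ,D,f,E:
  L: [ 1 -1  1  0  2]
  M: [ 0  1  0  0  1]
  T: [-1 -2  0 -1 -2]
  [L]: (-1)·1+(1)·-1+(2)·1+(1)·0 = 0
  [M]: (-1)·0+(1)·1+(2)·0+(1)·0 = 1
  [T]: (-1)·-1+(1)·-2+(2)·0+(1)·-1 = -2
⇒ M T^-2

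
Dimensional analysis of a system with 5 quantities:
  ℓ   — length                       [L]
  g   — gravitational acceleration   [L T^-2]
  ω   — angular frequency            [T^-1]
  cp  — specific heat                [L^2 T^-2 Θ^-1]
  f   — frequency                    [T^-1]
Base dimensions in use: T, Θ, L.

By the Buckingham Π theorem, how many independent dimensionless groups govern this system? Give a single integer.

2

Exponent matrix [T,Θ,L] × [ℓ,g,ω,cp,f]:
  T: [ 0 -2 -1 -2 -1]
  Θ: [ 0  0  0 -1  0]
  L: [ 1  1  0  2  0]
RREF → pivots at {ℓ,g,cp} ⇒ r = 3
n=5, r=3 ⇒ 2 dimensionless groups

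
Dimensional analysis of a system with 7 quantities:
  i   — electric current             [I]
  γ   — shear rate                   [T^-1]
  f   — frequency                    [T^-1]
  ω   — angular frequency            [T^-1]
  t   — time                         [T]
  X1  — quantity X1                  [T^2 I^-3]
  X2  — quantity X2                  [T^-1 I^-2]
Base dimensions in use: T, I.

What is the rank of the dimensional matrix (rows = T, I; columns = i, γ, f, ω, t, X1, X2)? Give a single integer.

Exponent matrix [T,I] × [i,γ,f,ω,t,X1,X2]:
  T: [ 0 -1 -1 -1  1  2 -1]
  I: [ 1  0  0  0  0 -3 -2]
Row reduction gives pivot columns i,γ; rank = 2

2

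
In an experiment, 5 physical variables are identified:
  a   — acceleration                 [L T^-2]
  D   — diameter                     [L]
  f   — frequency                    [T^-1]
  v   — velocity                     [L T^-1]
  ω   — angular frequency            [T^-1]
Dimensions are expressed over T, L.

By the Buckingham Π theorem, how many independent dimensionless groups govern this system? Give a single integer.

3

Write exponents as rows T,L / cols a,D,f,v,ω:
  T: [-2  0 -1 -1 -1]
  L: [ 1  1  0  1  0]
Echelon form has 2 nonzero rows (pivots: a,D)
Π count = n − r = 5 − 2 = 3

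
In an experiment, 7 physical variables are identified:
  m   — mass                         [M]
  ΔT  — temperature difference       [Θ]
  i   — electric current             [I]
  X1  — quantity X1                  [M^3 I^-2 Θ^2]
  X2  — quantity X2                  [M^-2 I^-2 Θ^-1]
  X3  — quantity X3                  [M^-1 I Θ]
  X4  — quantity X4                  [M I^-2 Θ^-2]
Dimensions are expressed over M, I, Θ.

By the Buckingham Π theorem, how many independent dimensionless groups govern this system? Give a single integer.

4

Exponent matrix [M,I,Θ] × [m,ΔT,i,X1,X2,X3,X4]:
  M: [ 1  0  0  3 -2 -1  1]
  I: [ 0  0  1 -2 -2  1 -2]
  Θ: [ 0  1  0  2 -1  1 -2]
RREF → pivots at {m,ΔT,i} ⇒ r = 3
7 vars − rank 3 = 4 Π groups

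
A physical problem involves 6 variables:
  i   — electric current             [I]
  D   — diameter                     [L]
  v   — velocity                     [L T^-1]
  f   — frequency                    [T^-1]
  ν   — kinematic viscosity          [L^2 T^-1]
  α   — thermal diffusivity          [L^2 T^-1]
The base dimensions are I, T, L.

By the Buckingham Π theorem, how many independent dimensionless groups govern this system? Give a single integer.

Exponent matrix [I,T,L] × [i,D,v,f,ν,α]:
  I: [ 1  0  0  0  0  0]
  T: [ 0  0 -1 -1 -1 -1]
  L: [ 0  1  1  0  2  2]
Row reduction gives pivot columns i,D,v; rank = 3
6 vars − rank 3 = 3 Π groups

3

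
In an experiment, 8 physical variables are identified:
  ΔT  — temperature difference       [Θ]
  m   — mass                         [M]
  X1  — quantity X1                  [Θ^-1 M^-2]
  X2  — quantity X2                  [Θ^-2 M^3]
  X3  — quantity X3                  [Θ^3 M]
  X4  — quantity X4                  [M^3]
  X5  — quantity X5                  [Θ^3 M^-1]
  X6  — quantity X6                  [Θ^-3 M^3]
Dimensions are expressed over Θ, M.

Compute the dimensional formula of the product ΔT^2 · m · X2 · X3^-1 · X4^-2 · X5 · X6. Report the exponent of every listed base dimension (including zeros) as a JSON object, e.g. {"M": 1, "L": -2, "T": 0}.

{"Θ": -3, "M": -1}

Write exponents as rows Θ,M / cols ΔT,m,X1,X2,X3,X4,X5,X6:
  Θ: [ 1  0 -1 -2  3  0  3 -3]
  M: [ 0  1 -2  3  1  3 -1  3]
  [Θ]: (2)·1+(1)·0+(1)·-2+(-1)·3+(-2)·0+(1)·3+(1)·-3 = -3
  [M]: (2)·0+(1)·1+(1)·3+(-1)·1+(-2)·3+(1)·-1+(1)·3 = -1
⇒ Θ^-3 M^-1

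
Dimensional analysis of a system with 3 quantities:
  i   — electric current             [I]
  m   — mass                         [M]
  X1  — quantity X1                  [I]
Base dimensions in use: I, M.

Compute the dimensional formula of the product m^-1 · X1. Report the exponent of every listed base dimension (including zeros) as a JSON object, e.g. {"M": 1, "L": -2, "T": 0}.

{"I": 1, "M": -1}

Exponent matrix [I,M] × [i,m,X1]:
  I: [ 1  0  1]
  M: [ 0  1  0]
  [I]: (-1)·0+(1)·1 = 1
  [M]: (-1)·1+(1)·0 = -1
⇒ I M^-1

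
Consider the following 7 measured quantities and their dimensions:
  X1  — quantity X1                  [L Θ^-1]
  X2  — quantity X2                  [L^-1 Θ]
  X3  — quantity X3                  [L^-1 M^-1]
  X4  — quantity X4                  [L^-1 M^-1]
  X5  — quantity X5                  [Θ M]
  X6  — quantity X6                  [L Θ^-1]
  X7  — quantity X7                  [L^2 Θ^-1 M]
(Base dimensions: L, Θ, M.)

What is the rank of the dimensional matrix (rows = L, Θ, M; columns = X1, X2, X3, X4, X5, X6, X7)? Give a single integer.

Exponent matrix [L,Θ,M] × [X1,X2,X3,X4,X5,X6,X7]:
  L: [ 1 -1 -1 -1  0  1  2]
  Θ: [-1  1  0  0  1 -1 -1]
  M: [ 0  0 -1 -1  1  0  1]
Row reduction gives pivot columns X1,X3; rank = 2

2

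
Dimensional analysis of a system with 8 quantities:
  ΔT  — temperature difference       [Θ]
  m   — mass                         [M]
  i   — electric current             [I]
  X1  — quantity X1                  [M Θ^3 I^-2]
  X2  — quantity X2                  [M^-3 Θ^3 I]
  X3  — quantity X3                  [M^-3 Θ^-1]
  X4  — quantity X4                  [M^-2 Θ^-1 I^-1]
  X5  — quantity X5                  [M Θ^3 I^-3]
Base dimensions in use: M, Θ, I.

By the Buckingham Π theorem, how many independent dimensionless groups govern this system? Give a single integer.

Write exponents as rows M,Θ,I / cols ΔT,m,i,X1,X2,X3,X4,X5:
  M: [ 0  1  0  1 -3 -3 -2  1]
  Θ: [ 1  0  0  3  3 -1 -1  3]
  I: [ 0  0  1 -2  1  0 -1 -3]
Row reduction gives pivot columns ΔT,m,i; rank = 3
Π count = n − r = 8 − 3 = 5

5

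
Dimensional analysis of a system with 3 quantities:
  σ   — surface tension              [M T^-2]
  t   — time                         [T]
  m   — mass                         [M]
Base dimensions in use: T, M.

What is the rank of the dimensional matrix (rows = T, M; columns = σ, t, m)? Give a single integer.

Write exponents as rows T,M / cols σ,t,m:
  T: [-2  1  0]
  M: [ 1  0  1]
Row reduction gives pivot columns σ,t; rank = 2

2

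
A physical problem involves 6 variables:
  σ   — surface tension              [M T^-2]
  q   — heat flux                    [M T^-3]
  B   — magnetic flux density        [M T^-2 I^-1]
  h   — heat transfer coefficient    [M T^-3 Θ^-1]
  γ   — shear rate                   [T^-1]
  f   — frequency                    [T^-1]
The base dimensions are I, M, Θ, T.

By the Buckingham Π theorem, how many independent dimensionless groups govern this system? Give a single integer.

Dimensional matrix (I×M×Θ×T by σ×q×B×h×γ×f):
  I: [ 0  0 -1  0  0  0]
  M: [ 1  1  1  1  0  0]
  Θ: [ 0  0  0 -1  0  0]
  T: [-2 -3 -2 -3 -1 -1]
Row reduction gives pivot columns σ,q,B,h; rank = 4
6 vars − rank 4 = 2 Π groups

2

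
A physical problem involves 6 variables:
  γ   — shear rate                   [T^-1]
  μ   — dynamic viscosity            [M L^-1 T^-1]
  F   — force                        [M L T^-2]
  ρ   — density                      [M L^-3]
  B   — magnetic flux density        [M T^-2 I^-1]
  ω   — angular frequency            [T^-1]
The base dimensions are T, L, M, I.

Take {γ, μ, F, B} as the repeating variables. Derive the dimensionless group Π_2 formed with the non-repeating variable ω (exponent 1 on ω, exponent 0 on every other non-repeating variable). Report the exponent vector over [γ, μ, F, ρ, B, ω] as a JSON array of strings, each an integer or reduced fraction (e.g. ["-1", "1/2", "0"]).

["-1", "0", "0", "0", "0", "1"]

Write exponents as rows T,L,M,I / cols γ,μ,F,ρ,B,ω:
  T: [-1 -1 -2  0 -2 -1]
  L: [ 0 -1  1 -3  0  0]
  M: [ 0  1  1  1  1  0]
  I: [ 0  0  0  0 -1  0]
RREF → pivots at {γ,μ,F,B} ⇒ r = 4
Pivot set = {γ,μ,F,B}, free = {ρ,ω}
RREF:
  r0: [   1    0    0    0    0    1]
  r1: [   0    1    0    2    0    0]
  r2: [   0    0    1   -1    0    0]
  r3: [   0    0    0    0    1    0]
Fix exponent of ω at 1, ρ at 0; solve each RREF row for its pivot's exponent:
  r0: exp(γ) + (1)·1 = 0 ⇒ exp(γ) = -1
  r1: exp(μ) + (0)·1 = 0 ⇒ exp(μ) = 0
  r2: exp(F) + (0)·1 = 0 ⇒ exp(F) = 0
  r3: exp(B) + (0)·1 = 0 ⇒ exp(B) = 0
Π_2 = γ^-1 · ω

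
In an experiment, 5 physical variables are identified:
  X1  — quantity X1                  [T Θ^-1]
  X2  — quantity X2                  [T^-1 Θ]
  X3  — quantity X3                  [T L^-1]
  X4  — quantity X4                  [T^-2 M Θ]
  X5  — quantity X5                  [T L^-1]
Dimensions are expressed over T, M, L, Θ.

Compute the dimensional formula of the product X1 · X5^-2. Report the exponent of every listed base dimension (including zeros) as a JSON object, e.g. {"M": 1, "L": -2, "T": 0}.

Dimensional matrix (T×M×L×Θ by X1×X2×X3×X4×X5):
  T: [ 1 -1  1 -2  1]
  M: [ 0  0  0  1  0]
  L: [ 0  0 -1  0 -1]
  Θ: [-1  1  0  1  0]
  [T]: (1)·1+(-2)·1 = -1
  [M]: (1)·0+(-2)·0 = 0
  [L]: (1)·0+(-2)·-1 = 2
  [Θ]: (1)·-1+(-2)·0 = -1
⇒ T^-1 L^2 Θ^-1

{"T": -1, "M": 0, "L": 2, "Θ": -1}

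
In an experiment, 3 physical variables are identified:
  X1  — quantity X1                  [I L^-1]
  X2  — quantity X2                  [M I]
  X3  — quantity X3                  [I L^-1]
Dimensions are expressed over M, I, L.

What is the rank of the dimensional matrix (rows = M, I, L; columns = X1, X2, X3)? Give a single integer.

Exponent matrix [M,I,L] × [X1,X2,X3]:
  M: [ 0  1  0]
  I: [ 1  1  1]
  L: [-1  0 -1]
Echelon form has 2 nonzero rows (pivots: X1,X2)

2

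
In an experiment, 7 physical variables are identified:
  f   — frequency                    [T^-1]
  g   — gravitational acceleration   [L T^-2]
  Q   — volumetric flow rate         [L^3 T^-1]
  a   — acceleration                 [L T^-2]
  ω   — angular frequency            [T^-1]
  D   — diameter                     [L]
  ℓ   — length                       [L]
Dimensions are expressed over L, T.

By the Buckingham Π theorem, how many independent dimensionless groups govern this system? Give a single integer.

Write exponents as rows L,T / cols f,g,Q,a,ω,D,ℓ:
  L: [ 0  1  3  1  0  1  1]
  T: [-1 -2 -1 -2 -1  0  0]
Row reduction gives pivot columns f,g; rank = 2
Π count = n − r = 7 − 2 = 5

5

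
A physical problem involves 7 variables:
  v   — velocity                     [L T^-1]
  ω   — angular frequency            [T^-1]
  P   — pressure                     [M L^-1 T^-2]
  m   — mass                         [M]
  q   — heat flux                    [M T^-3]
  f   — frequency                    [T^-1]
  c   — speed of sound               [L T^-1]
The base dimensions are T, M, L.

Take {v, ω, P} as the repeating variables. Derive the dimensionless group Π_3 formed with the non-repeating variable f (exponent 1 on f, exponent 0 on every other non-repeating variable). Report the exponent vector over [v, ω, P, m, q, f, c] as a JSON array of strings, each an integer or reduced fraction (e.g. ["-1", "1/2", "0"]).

["0", "-1", "0", "0", "0", "1", "0"]

Exponent matrix [T,M,L] × [v,ω,P,m,q,f,c]:
  T: [-1 -1 -2  0 -3 -1 -1]
  M: [ 0  0  1  1  1  0  0]
  L: [ 1  0 -1  0  0  0  1]
Echelon form has 3 nonzero rows (pivots: v,ω,P)
Repeat: v,ω,P; free: m,q,f,c
RREF:
  r0: [   1    0    0    1    1    0    1]
  r1: [   0    1    0   -3    0    1    0]
  r2: [   0    0    1    1    1    0    0]
Fix exponent of f at 1, m at 0, q at 0, c at 0; solve each RREF row for its pivot's exponent:
  r0: exp(v) + (0)·1 = 0 ⇒ exp(v) = 0
  r1: exp(ω) + (1)·1 = 0 ⇒ exp(ω) = -1
  r2: exp(P) + (0)·1 = 0 ⇒ exp(P) = 0
Π_3 = ω^-1 · f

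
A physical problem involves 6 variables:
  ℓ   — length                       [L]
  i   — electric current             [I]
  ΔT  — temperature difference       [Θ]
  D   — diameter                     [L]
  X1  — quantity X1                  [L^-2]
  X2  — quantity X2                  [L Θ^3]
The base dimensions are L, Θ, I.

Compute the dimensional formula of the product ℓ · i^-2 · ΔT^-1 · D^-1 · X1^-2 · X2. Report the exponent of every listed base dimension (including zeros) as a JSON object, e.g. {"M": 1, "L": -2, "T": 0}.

Write exponents as rows L,Θ,I / cols ℓ,i,ΔT,D,X1,X2:
  L: [ 1  0  0  1 -2  1]
  Θ: [ 0  0  1  0  0  3]
  I: [ 0  1  0  0  0  0]
  [L]: (1)·1+(-2)·0+(-1)·0+(-1)·1+(-2)·-2+(1)·1 = 5
  [Θ]: (1)·0+(-2)·0+(-1)·1+(-1)·0+(-2)·0+(1)·3 = 2
  [I]: (1)·0+(-2)·1+(-1)·0+(-1)·0+(-2)·0+(1)·0 = -2
⇒ L^5 Θ^2 I^-2

{"L": 5, "Θ": 2, "I": -2}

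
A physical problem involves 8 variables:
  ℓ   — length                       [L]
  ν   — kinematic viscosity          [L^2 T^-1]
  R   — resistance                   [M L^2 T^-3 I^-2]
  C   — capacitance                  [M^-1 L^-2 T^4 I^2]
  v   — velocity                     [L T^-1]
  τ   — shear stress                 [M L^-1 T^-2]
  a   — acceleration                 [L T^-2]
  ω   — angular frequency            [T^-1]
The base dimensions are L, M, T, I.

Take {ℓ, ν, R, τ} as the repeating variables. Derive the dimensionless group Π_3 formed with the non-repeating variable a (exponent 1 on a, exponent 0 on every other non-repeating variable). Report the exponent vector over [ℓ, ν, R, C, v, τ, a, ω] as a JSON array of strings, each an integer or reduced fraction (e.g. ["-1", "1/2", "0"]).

["3", "-2", "0", "0", "0", "0", "1", "0"]

Dimensional matrix (L×M×T×I by ℓ×ν×R×C×v×τ×a×ω):
  L: [ 1  2  2 -2  1 -1  1  0]
  M: [ 0  0  1 -1  0  1  0  0]
  T: [ 0 -1 -3  4 -1 -2 -2 -1]
  I: [ 0  0 -2  2  0  0  0  0]
RREF → pivots at {ℓ,ν,R,τ} ⇒ r = 4
Repeat: ℓ,ν,R,τ; free: C,v,a,ω
RREF:
  r0: [   1    0    0    2   -1    0   -3   -2]
  r1: [   0    1    0   -1    1    0    2    1]
  r2: [   0    0    1   -1    0    0    0    0]
  r3: [   0    0    0    0    0    1    0    0]
Fix exponent of a at 1, C at 0, v at 0, ω at 0; solve each RREF row for its pivot's exponent:
  r0: exp(ℓ) + (-3)·1 = 0 ⇒ exp(ℓ) = 3
  r1: exp(ν) + (2)·1 = 0 ⇒ exp(ν) = -2
  r2: exp(R) + (0)·1 = 0 ⇒ exp(R) = 0
  r3: exp(τ) + (0)·1 = 0 ⇒ exp(τ) = 0
Π_3 = ℓ^3 · ν^-2 · a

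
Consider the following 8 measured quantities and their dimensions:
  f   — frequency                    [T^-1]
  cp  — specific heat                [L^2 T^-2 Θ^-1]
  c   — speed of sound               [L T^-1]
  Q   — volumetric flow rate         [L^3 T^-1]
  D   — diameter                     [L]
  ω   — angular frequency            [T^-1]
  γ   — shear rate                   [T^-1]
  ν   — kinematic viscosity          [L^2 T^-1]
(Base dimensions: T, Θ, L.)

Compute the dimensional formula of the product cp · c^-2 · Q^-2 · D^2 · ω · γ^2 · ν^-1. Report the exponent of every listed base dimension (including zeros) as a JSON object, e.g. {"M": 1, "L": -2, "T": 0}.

Exponent matrix [T,Θ,L] × [f,cp,c,Q,D,ω,γ,ν]:
  T: [-1 -2 -1 -1  0 -1 -1 -1]
  Θ: [ 0 -1  0  0  0  0  0  0]
  L: [ 0  2  1  3  1  0  0  2]
  [T]: (1)·-2+(-2)·-1+(-2)·-1+(2)·0+(1)·-1+(2)·-1+(-1)·-1 = 0
  [Θ]: (1)·-1+(-2)·0+(-2)·0+(2)·0+(1)·0+(2)·0+(-1)·0 = -1
  [L]: (1)·2+(-2)·1+(-2)·3+(2)·1+(1)·0+(2)·0+(-1)·2 = -6
⇒ Θ^-1 L^-6

{"T": 0, "Θ": -1, "L": -6}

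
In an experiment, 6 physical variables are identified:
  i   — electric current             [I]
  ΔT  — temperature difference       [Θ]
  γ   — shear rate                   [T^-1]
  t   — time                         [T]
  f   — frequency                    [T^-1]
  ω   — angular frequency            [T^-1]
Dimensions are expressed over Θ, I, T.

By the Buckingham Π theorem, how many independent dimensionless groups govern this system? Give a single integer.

Exponent matrix [Θ,I,T] × [i,ΔT,γ,t,f,ω]:
  Θ: [ 0  1  0  0  0  0]
  I: [ 1  0  0  0  0  0]
  T: [ 0  0 -1  1 -1 -1]
Echelon form has 3 nonzero rows (pivots: i,ΔT,γ)
n=6, r=3 ⇒ 3 dimensionless groups

3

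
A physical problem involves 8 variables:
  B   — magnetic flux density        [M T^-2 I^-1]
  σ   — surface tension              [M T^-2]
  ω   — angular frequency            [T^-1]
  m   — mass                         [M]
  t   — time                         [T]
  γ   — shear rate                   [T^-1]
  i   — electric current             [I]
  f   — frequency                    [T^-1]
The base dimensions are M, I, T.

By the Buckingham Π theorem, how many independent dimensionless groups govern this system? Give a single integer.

5

Dimensional matrix (M×I×T by B×σ×ω×m×t×γ×i×f):
  M: [ 1  1  0  1  0  0  0  0]
  I: [-1  0  0  0  0  0  1  0]
  T: [-2 -2 -1  0  1 -1  0 -1]
Echelon form has 3 nonzero rows (pivots: B,σ,ω)
8 vars − rank 3 = 5 Π groups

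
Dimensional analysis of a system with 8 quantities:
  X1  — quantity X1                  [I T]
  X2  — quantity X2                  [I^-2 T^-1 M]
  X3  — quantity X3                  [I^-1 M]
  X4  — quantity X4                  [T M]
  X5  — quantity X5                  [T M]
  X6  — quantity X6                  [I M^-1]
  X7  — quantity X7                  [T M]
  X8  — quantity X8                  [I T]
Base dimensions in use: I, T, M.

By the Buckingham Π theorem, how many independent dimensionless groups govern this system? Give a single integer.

6

Dimensional matrix (I×T×M by X1×X2×X3×X4×X5×X6×X7×X8):
  I: [ 1 -2 -1  0  0  1  0  1]
  T: [ 1 -1  0  1  1  0  1  1]
  M: [ 0  1  1  1  1 -1  1  0]
Row reduction gives pivot columns X1,X2; rank = 2
n=8, r=2 ⇒ 6 dimensionless groups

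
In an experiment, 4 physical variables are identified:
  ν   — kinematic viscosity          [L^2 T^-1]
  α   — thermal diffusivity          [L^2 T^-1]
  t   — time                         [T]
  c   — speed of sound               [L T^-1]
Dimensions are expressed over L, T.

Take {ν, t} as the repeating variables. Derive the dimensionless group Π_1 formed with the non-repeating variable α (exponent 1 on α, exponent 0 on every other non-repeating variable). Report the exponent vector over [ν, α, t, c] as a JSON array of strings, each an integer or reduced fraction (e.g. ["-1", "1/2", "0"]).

["-1", "1", "0", "0"]

Exponent matrix [L,T] × [ν,α,t,c]:
  L: [ 2  2  0  1]
  T: [-1 -1  1 -1]
RREF → pivots at {ν,t} ⇒ r = 2
Pivot set = {ν,t}, free = {α,c}
RREF:
  r0: [   1    1    0  1/2]
  r1: [   0    0    1 -1/2]
Fix exponent of α at 1, c at 0; solve each RREF row for its pivot's exponent:
  r0: exp(ν) + (1)·1 = 0 ⇒ exp(ν) = -1
  r1: exp(t) + (0)·1 = 0 ⇒ exp(t) = 0
Π_1 = ν^-1 · α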